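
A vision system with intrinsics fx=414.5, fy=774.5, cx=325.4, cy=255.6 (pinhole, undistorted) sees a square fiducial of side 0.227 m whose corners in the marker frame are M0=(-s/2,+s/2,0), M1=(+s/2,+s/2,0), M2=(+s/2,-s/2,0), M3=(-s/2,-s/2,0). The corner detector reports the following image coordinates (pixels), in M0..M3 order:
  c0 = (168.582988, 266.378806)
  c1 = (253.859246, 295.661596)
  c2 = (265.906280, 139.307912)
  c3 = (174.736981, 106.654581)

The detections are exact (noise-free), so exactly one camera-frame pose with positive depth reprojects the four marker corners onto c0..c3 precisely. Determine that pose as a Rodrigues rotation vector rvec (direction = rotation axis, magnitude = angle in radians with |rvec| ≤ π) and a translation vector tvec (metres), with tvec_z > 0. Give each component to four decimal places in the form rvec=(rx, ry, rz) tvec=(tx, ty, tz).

Intrinsics K: fx=414.5, fy=774.5, cx=325.4, cy=255.6
Marker side s = 0.227 m; corners in marker frame (Z=0):
  M0 = (-0.1135, +0.1135, 0)
  M1 = (+0.1135, +0.1135, 0)
  M2 = (+0.1135, -0.1135, 0)
  M3 = (-0.1135, -0.1135, 0)
Detected image corners:
  c0 = (168.582988, 266.378806) px
  c1 = (253.859246, 295.661596) px
  c2 = (265.906280, 139.307912) px
  c3 = (174.736981, 106.654581) px
Planar DLT: solve 8×8 A·h = b for H (H[2,2]=1):
  H  [+395.88323 +24.14211 +215.79561]
  H  [+143.35783 +756.35906 +204.73529]
  H  [+0.03557 +0.29793 +1.00000]
B = K⁻¹H; ‖b₁‖=0.943898, ‖b₂‖=0.943898; λ = 2/(‖b₁‖+‖b₂‖) = 1.059436, sign → tz>0 ⇒ λ=+1.059436
r₁ = λ·B[:,0] = (+0.98227,+0.18366,+0.03769); r₂ = λ·B[:,1] = (-0.18608,+0.93045,+0.31564)
r₃ = r₁×r₂ = (+0.02290,-0.31705,+0.94813); SVD([r₁ r₂ r₃]) → R = UVᵀ:
  R  [+0.98227 -0.18608 +0.02290]
  R  [+0.18366 +0.93045 -0.31705]
  R  [+0.03769 +0.31564 +0.94813]
t = (-0.28014, -0.06958, +1.05944) m
tr R = 2.860852; θ = arccos((tr R − 1)/2) = 0.375223 rad = 21.499°
axis k = ((R−Rᵀ)₃₂, (R−Rᵀ)₁₃, (R−Rᵀ)₂₁) / (2 sinθ) = (+0.863202, -0.020168, +0.504455)
rvec = θ·k = (+0.323893, -0.007568, +0.189283)

rvec=(0.3239, -0.0076, 0.1893) tvec=(-0.2801, -0.0696, 1.0594)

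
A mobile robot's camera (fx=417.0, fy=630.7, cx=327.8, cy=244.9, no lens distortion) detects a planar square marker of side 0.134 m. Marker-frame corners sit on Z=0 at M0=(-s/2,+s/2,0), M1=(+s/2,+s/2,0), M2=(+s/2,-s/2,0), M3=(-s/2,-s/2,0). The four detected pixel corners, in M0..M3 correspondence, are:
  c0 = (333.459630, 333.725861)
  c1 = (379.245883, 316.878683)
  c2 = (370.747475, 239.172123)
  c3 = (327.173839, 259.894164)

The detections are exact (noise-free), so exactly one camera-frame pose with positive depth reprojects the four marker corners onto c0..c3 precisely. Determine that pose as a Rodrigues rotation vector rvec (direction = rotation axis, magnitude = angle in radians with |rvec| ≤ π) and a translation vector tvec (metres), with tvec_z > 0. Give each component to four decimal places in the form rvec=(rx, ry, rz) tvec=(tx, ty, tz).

rvec=(-0.2788, 0.5560, -0.2123) tvec=(0.0621, 0.0716, 1.0740)

Intrinsics K: fx=417.0, fy=630.7, cx=327.8, cy=244.9
Marker side s = 0.134 m; corners in marker frame (Z=0):
  M0 = (-0.0670, +0.0670, 0)
  M1 = (+0.0670, +0.0670, 0)
  M2 = (+0.0670, -0.0670, 0)
  M3 = (-0.0670, -0.0670, 0)
Detected image corners:
  c0 = (333.459630, 333.725861) px
  c1 = (379.245883, 316.878683) px
  c2 = (370.747475, 239.172123) px
  c3 = (327.173839, 259.894164) px
Planar DLT: solve 8×8 A·h = b for H (H[2,2]=1):
  H  [+172.94505 -48.89054 +351.90335]
  H  [-271.13444 +480.39988 +286.95666]
  H  [-0.45462 -0.29435 +1.00000]
B = K⁻¹H; ‖b₁‖=0.931142, ‖b₂‖=0.931142; λ = 2/(‖b₁‖+‖b₂‖) = 1.073950, sign → tz>0 ⇒ λ=+1.073950
r₁ = λ·B[:,0] = (+0.82921,-0.27210,-0.48824); r₂ = λ·B[:,1] = (+0.12258,+0.94077,-0.31612)
r₃ = r₁×r₂ = (+0.54534,+0.20228,+0.81345); SVD([r₁ r₂ r₃]) → R = UVᵀ:
  R  [+0.82921 +0.12258 +0.54534]
  R  [-0.27210 +0.94077 +0.20228]
  R  [-0.48824 -0.31612 +0.81345]
t = (+0.06208, +0.07161, +1.07395) m
tr R = 2.583420; θ = arccos((tr R − 1)/2) = 0.657193 rad = 37.654°
axis k = ((R−Rᵀ)₃₂, (R−Rᵀ)₁₃, (R−Rᵀ)₂₁) / (2 sinθ) = (-0.424287, +0.845948, -0.323037)
rvec = θ·k = (-0.278839, +0.555951, -0.212298)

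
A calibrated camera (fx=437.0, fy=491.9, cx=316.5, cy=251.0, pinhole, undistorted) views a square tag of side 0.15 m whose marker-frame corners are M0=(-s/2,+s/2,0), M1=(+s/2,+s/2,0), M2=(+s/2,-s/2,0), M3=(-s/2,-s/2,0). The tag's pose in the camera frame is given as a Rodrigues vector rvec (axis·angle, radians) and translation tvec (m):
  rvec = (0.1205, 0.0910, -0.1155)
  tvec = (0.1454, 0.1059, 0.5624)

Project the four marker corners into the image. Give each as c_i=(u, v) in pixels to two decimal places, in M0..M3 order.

c0=(377.13, 410.96) c1=(493.73, 400.80) c2=(484.88, 272.37) c3=(364.93, 286.19)

Intrinsics K: fx=437.0, fy=491.9, cx=316.5, cy=251.0
Marker side s = 0.15 m; corners in marker frame (Z=0):
  M0 = (-0.0750, +0.0750, 0)
  M1 = (+0.0750, +0.0750, 0)
  M2 = (+0.0750, -0.0750, 0)
  M3 = (-0.0750, -0.0750, 0)
rvec = (0.1205, 0.0910, -0.1155), |rvec| = θ = 0.19011 rad = 10.892°
Rodrigues: sinθ=0.18897, 1−cosθ=0.01802; R = I + sinθ·[k]× + (1−cosθ)·[k]×²:
    [+0.98922 +0.12027 +0.08351]
    [-0.10934 +0.98611 -0.12501]
    [-0.09739 +0.11454 +0.98863]
t = (0.1454, 0.1059, 0.5624) m
M0: Pc = R·M0+t = (+0.08023, +0.18806, +0.57829); u = 437.0·(+0.08023)/0.57829 + 316.5 = 377.1265, v = 491.9·(+0.18806)/0.57829 + 251.0 = 410.9637
M1: Pc = R·M1+t = (+0.22861, +0.17166, +0.56369); u = 437.0·(+0.22861)/0.56369 + 316.5 = 493.7325, v = 491.9·(+0.17166)/0.56369 + 251.0 = 400.7971
M2: Pc = R·M2+t = (+0.21057, +0.02374, +0.54651); u = 437.0·(+0.21057)/0.54651 + 316.5 = 484.8783, v = 491.9·(+0.02374)/0.54651 + 251.0 = 272.3690
M3: Pc = R·M3+t = (+0.06219, +0.04014, +0.56111); u = 437.0·(+0.06219)/0.56111 + 316.5 = 364.9325, v = 491.9·(+0.04014)/0.56111 + 251.0 = 286.1905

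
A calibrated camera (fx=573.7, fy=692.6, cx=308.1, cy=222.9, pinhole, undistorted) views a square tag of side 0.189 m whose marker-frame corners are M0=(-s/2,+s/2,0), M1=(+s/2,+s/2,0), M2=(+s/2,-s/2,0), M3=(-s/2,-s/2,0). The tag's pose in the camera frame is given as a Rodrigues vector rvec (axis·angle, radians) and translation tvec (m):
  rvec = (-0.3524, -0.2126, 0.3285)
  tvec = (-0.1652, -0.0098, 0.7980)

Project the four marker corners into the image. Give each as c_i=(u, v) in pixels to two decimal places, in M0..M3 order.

Intrinsics K: fx=573.7, fy=692.6, cx=308.1, cy=222.9
Marker side s = 0.189 m; corners in marker frame (Z=0):
  M0 = (-0.0945, +0.0945, 0)
  M1 = (+0.0945, +0.0945, 0)
  M2 = (+0.0945, -0.0945, 0)
  M3 = (-0.0945, -0.0945, 0)
rvec = (-0.3524, -0.2126, 0.3285), |rvec| = θ = 0.52659 rad = 30.171°
Rodrigues: sinθ=0.50259, 1−cosθ=0.13547; R = I + sinθ·[k]× + (1−cosθ)·[k]×²:
    [+0.92520 -0.27692 -0.25947]
    [+0.35013 +0.88661 +0.30222]
    [+0.14635 -0.37046 +0.91725]
t = (-0.1652, -0.0098, 0.7980) m
M0: Pc = R·M0+t = (-0.27880, +0.04090, +0.74916); u = 573.7·(-0.27880)/0.74916 + 308.1 = 94.5974, v = 692.6·(+0.04090)/0.74916 + 222.9 = 260.7095
M1: Pc = R·M1+t = (-0.10394, +0.10707, +0.77682); u = 573.7·(-0.10394)/0.77682 + 308.1 = 231.3394, v = 692.6·(+0.10707)/0.77682 + 222.9 = 318.3631
M2: Pc = R·M2+t = (-0.05160, -0.06050, +0.84684); u = 573.7·(-0.05160)/0.84684 + 308.1 = 273.1434, v = 692.6·(-0.06050)/0.84684 + 222.9 = 173.4214
M3: Pc = R·M3+t = (-0.22646, -0.12667, +0.81918); u = 573.7·(-0.22646)/0.81918 + 308.1 = 149.5006, v = 692.6·(-0.12667)/0.81918 + 222.9 = 115.8014

c0=(94.60, 260.71) c1=(231.34, 318.36) c2=(273.14, 173.42) c3=(149.50, 115.80)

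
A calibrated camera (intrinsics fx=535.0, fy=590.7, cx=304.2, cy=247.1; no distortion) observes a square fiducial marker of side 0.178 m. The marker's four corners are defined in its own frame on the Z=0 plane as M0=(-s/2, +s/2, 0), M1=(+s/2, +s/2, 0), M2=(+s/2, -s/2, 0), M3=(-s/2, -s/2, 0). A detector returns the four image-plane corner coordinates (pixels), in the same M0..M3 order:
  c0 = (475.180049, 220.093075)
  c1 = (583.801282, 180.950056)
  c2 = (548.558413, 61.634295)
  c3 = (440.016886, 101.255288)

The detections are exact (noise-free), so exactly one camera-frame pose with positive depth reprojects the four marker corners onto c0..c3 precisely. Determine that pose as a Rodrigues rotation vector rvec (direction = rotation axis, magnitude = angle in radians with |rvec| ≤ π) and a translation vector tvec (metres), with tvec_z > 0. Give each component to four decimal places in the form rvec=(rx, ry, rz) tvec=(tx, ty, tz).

rvec=(0.0053, 0.0176, -0.3165) tvec=(0.3257, -0.1507, 0.8395)

Intrinsics K: fx=535.0, fy=590.7, cx=304.2, cy=247.1
Marker side s = 0.178 m; corners in marker frame (Z=0):
  M0 = (-0.0890, +0.0890, 0)
  M1 = (+0.0890, +0.0890, 0)
  M2 = (+0.0890, -0.0890, 0)
  M3 = (-0.0890, -0.0890, 0)
Detected image corners:
  c0 = (475.180049, 220.093075) px
  c1 = (583.801282, 180.950056) px
  c2 = (548.558413, 61.634295) px
  c3 = (440.016886, 101.255288) px
Planar DLT: solve 8×8 A·h = b for H (H[2,2]=1):
  H  [+598.95174 +199.24278 +511.78931]
  H  [-224.29191 +669.37388 +141.03628]
  H  [-0.02160 +0.00288 +1.00000]
B = K⁻¹H; ‖b₁‖=1.191164, ‖b₂‖=1.191164; λ = 2/(‖b₁‖+‖b₂‖) = 0.839515, sign → tz>0 ⇒ λ=+0.839515
r₁ = λ·B[:,0] = (+0.95018,-0.31118,-0.01813); r₂ = λ·B[:,1] = (+0.31128,+0.95032,+0.00242)
r₃ = r₁×r₂ = (+0.01648,-0.00794,+0.99983); SVD([r₁ r₂ r₃]) → R = UVᵀ:
  R  [+0.95018 +0.31128 +0.01648]
  R  [-0.31118 +0.95032 -0.00794]
  R  [-0.01813 +0.00242 +0.99983]
t = (+0.32575, -0.15074, +0.83951) m
tr R = 2.900326; θ = arccos((tr R − 1)/2) = 0.317037 rad = 18.165°
axis k = ((R−Rᵀ)₃₂, (R−Rᵀ)₁₃, (R−Rᵀ)₂₁) / (2 sinθ) = (+0.016611, +0.055512, -0.998320)
rvec = θ·k = (+0.005266, +0.017599, -0.316505)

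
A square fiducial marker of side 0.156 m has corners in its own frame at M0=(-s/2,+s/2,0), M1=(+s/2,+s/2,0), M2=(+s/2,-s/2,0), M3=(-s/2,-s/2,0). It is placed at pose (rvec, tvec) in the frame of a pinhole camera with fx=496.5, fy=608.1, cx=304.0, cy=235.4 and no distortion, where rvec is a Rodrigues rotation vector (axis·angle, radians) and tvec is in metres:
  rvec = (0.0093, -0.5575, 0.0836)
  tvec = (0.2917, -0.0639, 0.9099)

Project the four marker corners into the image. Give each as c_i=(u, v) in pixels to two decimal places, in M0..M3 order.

Intrinsics K: fx=496.5, fy=608.1, cx=304.0, cy=235.4
Marker side s = 0.156 m; corners in marker frame (Z=0):
  M0 = (-0.0780, +0.0780, 0)
  M1 = (+0.0780, +0.0780, 0)
  M2 = (+0.0780, -0.0780, 0)
  M3 = (-0.0780, -0.0780, 0)
rvec = (0.0093, -0.5575, 0.0836), |rvec| = θ = 0.56381 rad = 32.304°
Rodrigues: sinθ=0.53441, 1−cosθ=0.15477; R = I + sinθ·[k]× + (1−cosθ)·[k]×²:
    [+0.84527 -0.08177 -0.52805]
    [+0.07672 +0.99656 -0.03151]
    [+0.52881 -0.01388 +0.84863]
t = (0.2917, -0.0639, 0.9099) m
M0: Pc = R·M0+t = (+0.21939, +0.00785, +0.86757); u = 496.5·(+0.21939)/0.86757 + 304.0 = 429.5551, v = 608.1·(+0.00785)/0.86757 + 235.4 = 240.9004
M1: Pc = R·M1+t = (+0.35125, +0.01982, +0.95006); u = 496.5·(+0.35125)/0.95006 + 304.0 = 487.5635, v = 608.1·(+0.01982)/0.95006 + 235.4 = 248.0829
M2: Pc = R·M2+t = (+0.36401, -0.13565, +0.95223); u = 496.5·(+0.36401)/0.95223 + 304.0 = 493.7969, v = 608.1·(-0.13565)/0.95223 + 235.4 = 148.7747
M3: Pc = R·M3+t = (+0.23215, -0.14762, +0.86974); u = 496.5·(+0.23215)/0.86974 + 304.0 = 436.5241, v = 608.1·(-0.14762)/0.86974 + 235.4 = 132.1907

c0=(429.56, 240.90) c1=(487.56, 248.08) c2=(493.80, 148.77) c3=(436.52, 132.19)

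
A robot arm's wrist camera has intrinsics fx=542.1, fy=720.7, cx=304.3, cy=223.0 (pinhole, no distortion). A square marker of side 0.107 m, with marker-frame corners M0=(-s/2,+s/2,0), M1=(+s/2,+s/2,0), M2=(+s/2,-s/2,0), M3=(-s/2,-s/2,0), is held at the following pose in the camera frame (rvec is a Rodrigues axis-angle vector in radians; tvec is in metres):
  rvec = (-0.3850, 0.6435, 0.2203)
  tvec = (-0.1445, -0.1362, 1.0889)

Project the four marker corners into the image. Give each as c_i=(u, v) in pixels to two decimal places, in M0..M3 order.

c0=(204.82, 163.09) c1=(241.96, 165.26) c2=(260.84, 101.59) c3=(223.57, 103.19)

Intrinsics K: fx=542.1, fy=720.7, cx=304.3, cy=223.0
Marker side s = 0.107 m; corners in marker frame (Z=0):
  M0 = (-0.0535, +0.0535, 0)
  M1 = (+0.0535, +0.0535, 0)
  M2 = (+0.0535, -0.0535, 0)
  M3 = (-0.0535, -0.0535, 0)
rvec = (-0.3850, 0.6435, 0.2203), |rvec| = θ = 0.78157 rad = 44.781°
Rodrigues: sinθ=0.70439, 1−cosθ=0.29019; R = I + sinθ·[k]× + (1−cosθ)·[k]×²:
    [+0.78023 -0.31624 +0.53967]
    [+0.08085 +0.90653 +0.41433]
    [-0.62025 -0.27964 +0.73287]
t = (-0.1445, -0.1362, 1.0889) m
M0: Pc = R·M0+t = (-0.20316, -0.09203, +1.10712); u = 542.1·(-0.20316)/1.10712 + 304.3 = 204.8227, v = 720.7·(-0.09203)/1.10712 + 223.0 = 163.0940
M1: Pc = R·M1+t = (-0.11968, -0.08338, +1.04076); u = 542.1·(-0.11968)/1.04076 + 304.3 = 241.9637, v = 720.7·(-0.08338)/1.04076 + 223.0 = 165.2646
M2: Pc = R·M2+t = (-0.08584, -0.18037, +1.07068); u = 542.1·(-0.08584)/1.07068 + 304.3 = 260.8384, v = 720.7·(-0.18037)/1.07068 + 223.0 = 101.5859
M3: Pc = R·M3+t = (-0.16932, -0.18902, +1.13704); u = 542.1·(-0.16932)/1.13704 + 304.3 = 223.5731, v = 720.7·(-0.18902)/1.13704 + 223.0 = 103.1892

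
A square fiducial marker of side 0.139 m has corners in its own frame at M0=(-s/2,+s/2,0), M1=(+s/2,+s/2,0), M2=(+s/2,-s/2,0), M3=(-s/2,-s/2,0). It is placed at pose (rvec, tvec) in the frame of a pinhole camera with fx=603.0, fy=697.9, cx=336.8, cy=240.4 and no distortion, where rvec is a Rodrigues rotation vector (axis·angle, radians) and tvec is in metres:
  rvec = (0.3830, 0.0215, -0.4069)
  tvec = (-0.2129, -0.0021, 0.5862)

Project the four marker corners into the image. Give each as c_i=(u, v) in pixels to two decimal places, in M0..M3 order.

c0=(93.13, 334.58) c1=(215.18, 275.36) c2=(145.28, 130.18) c3=(14.15, 198.03)

Intrinsics K: fx=603.0, fy=697.9, cx=336.8, cy=240.4
Marker side s = 0.139 m; corners in marker frame (Z=0):
  M0 = (-0.0695, +0.0695, 0)
  M1 = (+0.0695, +0.0695, 0)
  M2 = (+0.0695, -0.0695, 0)
  M3 = (-0.0695, -0.0695, 0)
rvec = (0.3830, 0.0215, -0.4069), |rvec| = θ = 0.55921 rad = 32.041°
Rodrigues: sinθ=0.53052, 1−cosθ=0.15233; R = I + sinθ·[k]× + (1−cosθ)·[k]×²:
    [+0.91913 +0.39003 -0.05551]
    [-0.38201 +0.84790 -0.36761]
    [-0.09631 +0.35909 +0.92832]
t = (-0.2129, -0.0021, 0.5862) m
M0: Pc = R·M0+t = (-0.24967, +0.08338, +0.61785); u = 603.0·(-0.24967)/0.61785 + 336.8 = 93.1289, v = 697.9·(+0.08338)/0.61785 + 240.4 = 334.5814
M1: Pc = R·M1+t = (-0.12191, +0.03028, +0.60446); u = 603.0·(-0.12191)/0.60446 + 336.8 = 215.1816, v = 697.9·(+0.03028)/0.60446 + 240.4 = 275.3597
M2: Pc = R·M2+t = (-0.17613, -0.08758, +0.55455); u = 603.0·(-0.17613)/0.55455 + 336.8 = 145.2840, v = 697.9·(-0.08758)/0.55455 + 240.4 = 130.1825
M3: Pc = R·M3+t = (-0.30389, -0.03448, +0.56794); u = 603.0·(-0.30389)/0.56794 + 336.8 = 14.1522, v = 697.9·(-0.03448)/0.56794 + 240.4 = 198.0308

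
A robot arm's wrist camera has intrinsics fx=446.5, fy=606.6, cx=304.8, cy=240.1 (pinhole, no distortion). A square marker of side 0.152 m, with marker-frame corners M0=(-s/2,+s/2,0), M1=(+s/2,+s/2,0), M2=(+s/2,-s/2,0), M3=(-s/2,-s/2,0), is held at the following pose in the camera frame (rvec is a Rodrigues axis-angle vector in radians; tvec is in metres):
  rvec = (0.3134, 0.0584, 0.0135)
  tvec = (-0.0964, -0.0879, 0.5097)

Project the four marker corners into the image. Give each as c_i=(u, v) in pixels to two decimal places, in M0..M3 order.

Intrinsics K: fx=446.5, fy=606.6, cx=304.8, cy=240.1
Marker side s = 0.152 m; corners in marker frame (Z=0):
  M0 = (-0.0760, +0.0760, 0)
  M1 = (+0.0760, +0.0760, 0)
  M2 = (+0.0760, -0.0760, 0)
  M3 = (-0.0760, -0.0760, 0)
rvec = (0.3134, 0.0584, 0.0135), |rvec| = θ = 0.31908 rad = 18.282°
Rodrigues: sinθ=0.31369, 1−cosθ=0.05048; R = I + sinθ·[k]× + (1−cosθ)·[k]×²:
    [+0.99822 -0.00420 +0.05951]
    [+0.02235 +0.95122 -0.30772]
    [-0.05532 +0.30850 +0.94961]
t = (-0.0964, -0.0879, 0.5097) m
M0: Pc = R·M0+t = (-0.17258, -0.01731, +0.53735); u = 446.5·(-0.17258)/0.53735 + 304.8 = 161.3951, v = 606.6·(-0.01731)/0.53735 + 240.1 = 220.5638
M1: Pc = R·M1+t = (-0.02085, -0.01391, +0.52894); u = 446.5·(-0.02085)/0.52894 + 304.8 = 287.1960, v = 606.6·(-0.01391)/0.52894 + 240.1 = 224.1485
M2: Pc = R·M2+t = (-0.02022, -0.15849, +0.48205); u = 446.5·(-0.02022)/0.48205 + 304.8 = 286.0746, v = 606.6·(-0.15849)/0.48205 + 240.1 = 40.6549
M3: Pc = R·M3+t = (-0.17195, -0.16189, +0.49046); u = 446.5·(-0.17195)/0.49046 + 304.8 = 148.2653, v = 606.6·(-0.16189)/0.49046 + 240.1 = 39.8732

c0=(161.40, 220.56) c1=(287.20, 224.15) c2=(286.07, 40.65) c3=(148.27, 39.87)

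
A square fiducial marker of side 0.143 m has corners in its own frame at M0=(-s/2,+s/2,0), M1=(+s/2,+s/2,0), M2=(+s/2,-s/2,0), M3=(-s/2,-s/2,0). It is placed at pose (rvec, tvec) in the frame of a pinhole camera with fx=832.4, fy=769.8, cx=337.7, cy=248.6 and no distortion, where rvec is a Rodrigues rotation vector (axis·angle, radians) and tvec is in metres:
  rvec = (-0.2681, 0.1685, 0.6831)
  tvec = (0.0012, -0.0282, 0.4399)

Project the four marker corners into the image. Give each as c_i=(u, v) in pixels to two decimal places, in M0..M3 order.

c0=(151.33, 217.58) c1=(357.89, 376.06) c2=(531.81, 180.61) c3=(324.38, 45.49)

Intrinsics K: fx=832.4, fy=769.8, cx=337.7, cy=248.6
Marker side s = 0.143 m; corners in marker frame (Z=0):
  M0 = (-0.0715, +0.0715, 0)
  M1 = (+0.0715, +0.0715, 0)
  M2 = (+0.0715, -0.0715, 0)
  M3 = (-0.0715, -0.0715, 0)
rvec = (-0.2681, 0.1685, 0.6831), |rvec| = θ = 0.75292 rad = 43.139°
Rodrigues: sinθ=0.68378, 1−cosθ=0.27031; R = I + sinθ·[k]× + (1−cosθ)·[k]×²:
    [+0.76396 -0.64190 +0.06570]
    [+0.59882 +0.74323 +0.29836]
    [-0.24035 -0.18859 +0.95219]
t = (0.0012, -0.0282, 0.4399) m
M0: Pc = R·M0+t = (-0.09932, -0.01787, +0.44360); u = 832.4·(-0.09932)/0.44360 + 337.7 = 151.3303, v = 769.8·(-0.01787)/0.44360 + 248.6 = 217.5808
M1: Pc = R·M1+t = (+0.00993, +0.06776, +0.40923); u = 832.4·(+0.00993)/0.40923 + 337.7 = 357.8928, v = 769.8·(+0.06776)/0.40923 + 248.6 = 376.0568
M2: Pc = R·M2+t = (+0.10172, -0.03853, +0.43620); u = 832.4·(+0.10172)/0.43620 + 337.7 = 531.8117, v = 769.8·(-0.03853)/0.43620 + 248.6 = 180.6114
M3: Pc = R·M3+t = (-0.00753, -0.12416, +0.47057); u = 832.4·(-0.00753)/0.47057 + 337.7 = 324.3847, v = 769.8·(-0.12416)/0.47057 + 248.6 = 45.4930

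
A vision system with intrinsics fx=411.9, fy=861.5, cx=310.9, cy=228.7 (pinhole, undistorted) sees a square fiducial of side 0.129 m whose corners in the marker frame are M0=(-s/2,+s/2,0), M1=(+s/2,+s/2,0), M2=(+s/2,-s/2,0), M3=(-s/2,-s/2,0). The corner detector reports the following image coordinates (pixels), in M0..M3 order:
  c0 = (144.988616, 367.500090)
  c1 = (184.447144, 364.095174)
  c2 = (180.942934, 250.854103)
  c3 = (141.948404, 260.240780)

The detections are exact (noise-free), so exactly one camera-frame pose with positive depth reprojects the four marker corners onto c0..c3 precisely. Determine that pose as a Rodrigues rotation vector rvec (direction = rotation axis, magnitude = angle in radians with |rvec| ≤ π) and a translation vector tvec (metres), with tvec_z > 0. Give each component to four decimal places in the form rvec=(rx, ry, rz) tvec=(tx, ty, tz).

rvec=(-0.0376, 0.4447, -0.0939) tvec=(-0.3635, 0.0959, 1.0091)

Intrinsics K: fx=411.9, fy=861.5, cx=310.9, cy=228.7
Marker side s = 0.129 m; corners in marker frame (Z=0):
  M0 = (-0.0645, +0.0645, 0)
  M1 = (+0.0645, +0.0645, 0)
  M2 = (+0.0645, -0.0645, 0)
  M3 = (-0.0645, -0.0645, 0)
Detected image corners:
  c0 = (144.988616, 367.500090) px
  c1 = (184.447144, 364.095174) px
  c2 = (180.942934, 250.854103) px
  c3 = (141.948404, 260.240780) px
Planar DLT: solve 8×8 A·h = b for H (H[2,2]=1):
  H  [+234.95137 +16.12918 +162.53962]
  H  [-181.34550 +836.51625 +310.55965]
  H  [-0.42386 -0.05634 +1.00000]
B = K⁻¹H; ‖b₁‖=0.990936, ‖b₂‖=0.990936; λ = 2/(‖b₁‖+‖b₂‖) = 1.009147, sign → tz>0 ⇒ λ=+1.009147
r₁ = λ·B[:,0] = (+0.89848,-0.09888,-0.42774); r₂ = λ·B[:,1] = (+0.08243,+0.99497,-0.05685)
r₃ = r₁×r₂ = (+0.43121,+0.01582,+0.90211); SVD([r₁ r₂ r₃]) → R = UVᵀ:
  R  [+0.89848 +0.08243 +0.43121]
  R  [-0.09888 +0.99497 +0.01582]
  R  [-0.42774 -0.05685 +0.90211]
t = (-0.36348, +0.09589, +1.00915) m
tr R = 2.795567; θ = arccos((tr R − 1)/2) = 0.456085 rad = 26.132°
axis k = ((R−Rᵀ)₃₂, (R−Rᵀ)₁₃, (R−Rᵀ)₂₁) / (2 sinθ) = (-0.082505, +0.975105, -0.205823)
rvec = θ·k = (-0.037629, +0.444731, -0.093873)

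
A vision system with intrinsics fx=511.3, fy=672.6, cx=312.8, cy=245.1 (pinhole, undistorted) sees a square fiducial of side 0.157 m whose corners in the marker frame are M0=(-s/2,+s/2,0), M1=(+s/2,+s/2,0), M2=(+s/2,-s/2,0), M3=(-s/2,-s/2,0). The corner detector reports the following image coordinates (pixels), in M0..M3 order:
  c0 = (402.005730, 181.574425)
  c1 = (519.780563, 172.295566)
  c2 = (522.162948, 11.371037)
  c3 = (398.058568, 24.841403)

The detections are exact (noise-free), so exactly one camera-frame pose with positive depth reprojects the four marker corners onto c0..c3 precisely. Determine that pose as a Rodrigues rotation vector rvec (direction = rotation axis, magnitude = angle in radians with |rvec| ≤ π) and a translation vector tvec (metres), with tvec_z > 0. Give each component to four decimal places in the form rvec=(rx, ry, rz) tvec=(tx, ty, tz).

rvec=(0.2324, 0.0916, -0.0626) tvec=(0.1952, -0.1468, 0.6789)

Intrinsics K: fx=511.3, fy=672.6, cx=312.8, cy=245.1
Marker side s = 0.157 m; corners in marker frame (Z=0):
  M0 = (-0.0785, +0.0785, 0)
  M1 = (+0.0785, +0.0785, 0)
  M2 = (+0.0785, -0.0785, 0)
  M3 = (-0.0785, -0.0785, 0)
Detected image corners:
  c0 = (402.005730, 181.574425) px
  c1 = (519.780563, 172.295566) px
  c2 = (522.162948, 11.371037) px
  c3 = (398.058568, 24.841403) px
Planar DLT: solve 8×8 A·h = b for H (H[2,2]=1):
  H  [+703.40576 +159.15063 +459.82796]
  H  [-86.15704 +1044.09693 +99.66891]
  H  [-0.14415 +0.33429 +1.00000]
B = K⁻¹H; ‖b₁‖=1.472927, ‖b₂‖=1.472927; λ = 2/(‖b₁‖+‖b₂‖) = 0.678920, sign → tz>0 ⇒ λ=+0.678920
r₁ = λ·B[:,0] = (+0.99388,-0.05130,-0.09787); r₂ = λ·B[:,1] = (+0.07248,+0.97120,+0.22695)
r₃ = r₁×r₂ = (+0.08340,-0.23266,+0.96898); SVD([r₁ r₂ r₃]) → R = UVᵀ:
  R  [+0.99388 +0.07248 +0.08340]
  R  [-0.05130 +0.97120 -0.23266]
  R  [-0.09787 +0.22695 +0.96898]
t = (+0.19523, -0.14680, +0.67892) m
tr R = 2.934057; θ = arccos((tr R − 1)/2) = 0.257504 rad = 14.754°
axis k = ((R−Rᵀ)₃₂, (R−Rᵀ)₁₃, (R−Rᵀ)₂₁) / (2 sinθ) = (+0.902371, +0.355896, -0.243031)
rvec = θ·k = (+0.232365, +0.091645, -0.062582)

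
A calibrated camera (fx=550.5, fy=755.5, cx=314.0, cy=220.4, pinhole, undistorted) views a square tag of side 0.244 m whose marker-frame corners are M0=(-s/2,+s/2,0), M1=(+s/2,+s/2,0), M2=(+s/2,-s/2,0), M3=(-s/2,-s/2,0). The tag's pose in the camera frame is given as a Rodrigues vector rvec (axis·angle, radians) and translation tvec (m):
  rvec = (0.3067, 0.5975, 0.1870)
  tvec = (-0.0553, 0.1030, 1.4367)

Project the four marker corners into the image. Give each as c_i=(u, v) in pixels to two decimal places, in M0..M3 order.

Intrinsics K: fx=550.5, fy=755.5, cx=314.0, cy=220.4
Marker side s = 0.244 m; corners in marker frame (Z=0):
  M0 = (-0.1220, +0.1220, 0)
  M1 = (+0.1220, +0.1220, 0)
  M2 = (+0.1220, -0.1220, 0)
  M3 = (-0.1220, -0.1220, 0)
rvec = (0.3067, 0.5975, 0.1870), |rvec| = θ = 0.69717 rad = 39.945°
Rodrigues: sinθ=0.64205, 1−cosθ=0.23334; R = I + sinθ·[k]× + (1−cosθ)·[k]×²:
    [+0.81182 -0.08424 +0.57779]
    [+0.26019 +0.93805 -0.22881]
    [-0.52273 +0.33609 +0.78345]
t = (-0.0553, 0.1030, 1.4367) m
M0: Pc = R·M0+t = (-0.16462, +0.18570, +1.54148); u = 550.5·(-0.16462)/1.54148 + 314.0 = 255.2101, v = 755.5·(+0.18570)/1.54148 + 220.4 = 311.4140
M1: Pc = R·M1+t = (+0.03347, +0.24919, +1.41393); u = 550.5·(+0.03347)/1.41393 + 314.0 = 327.0293, v = 755.5·(+0.24919)/1.41393 + 220.4 = 353.5465
M2: Pc = R·M2+t = (+0.05402, +0.02030, +1.33192); u = 550.5·(+0.05402)/1.33192 + 314.0 = 336.3270, v = 755.5·(+0.02030)/1.33192 + 220.4 = 231.9150
M3: Pc = R·M3+t = (-0.14407, -0.04319, +1.45947); u = 550.5·(-0.14407)/1.45947 + 314.0 = 259.6598, v = 755.5·(-0.04319)/1.45947 + 220.4 = 198.0447

c0=(255.21, 311.41) c1=(327.03, 353.55) c2=(336.33, 231.92) c3=(259.66, 198.04)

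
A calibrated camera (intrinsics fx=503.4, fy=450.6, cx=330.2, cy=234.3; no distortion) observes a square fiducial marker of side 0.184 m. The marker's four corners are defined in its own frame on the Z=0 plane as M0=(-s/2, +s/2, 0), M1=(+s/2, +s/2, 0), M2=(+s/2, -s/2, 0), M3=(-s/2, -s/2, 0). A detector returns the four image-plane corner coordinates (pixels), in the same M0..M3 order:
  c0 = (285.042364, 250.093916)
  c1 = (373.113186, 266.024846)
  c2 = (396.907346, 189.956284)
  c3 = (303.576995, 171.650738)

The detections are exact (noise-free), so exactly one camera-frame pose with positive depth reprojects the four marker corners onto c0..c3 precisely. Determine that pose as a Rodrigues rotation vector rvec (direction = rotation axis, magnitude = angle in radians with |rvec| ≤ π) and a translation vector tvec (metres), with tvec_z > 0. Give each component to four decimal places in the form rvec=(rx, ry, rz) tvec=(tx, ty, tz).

Intrinsics K: fx=503.4, fy=450.6, cx=330.2, cy=234.3
Marker side s = 0.184 m; corners in marker frame (Z=0):
  M0 = (-0.0920, +0.0920, 0)
  M1 = (+0.0920, +0.0920, 0)
  M2 = (+0.0920, -0.0920, 0)
  M3 = (-0.0920, -0.0920, 0)
Detected image corners:
  c0 = (285.042364, 250.093916) px
  c1 = (373.113186, 266.024846) px
  c2 = (396.907346, 189.956284) px
  c3 = (303.576995, 171.650738) px
Planar DLT: solve 8×8 A·h = b for H (H[2,2]=1):
  H  [+523.89302 -0.77472 +339.71783]
  H  [+113.11801 +493.70120 +220.70087]
  H  [+0.09244 +0.33672 +1.00000]
B = K⁻¹H; ‖b₁‖=1.005132, ‖b₂‖=1.005132; λ = 2/(‖b₁‖+‖b₂‖) = 0.994895, sign → tz>0 ⇒ λ=+0.994895
r₁ = λ·B[:,0] = (+0.97507,+0.20194,+0.09197); r₂ = λ·B[:,1] = (-0.22127,+0.91587,+0.33500)
r₃ = r₁×r₂ = (-0.01658,-0.34700,+0.93772); SVD([r₁ r₂ r₃]) → R = UVᵀ:
  R  [+0.97507 -0.22127 -0.01658]
  R  [+0.20194 +0.91587 -0.34700]
  R  [+0.09197 +0.33500 +0.93772]
t = (+0.01881, -0.03003, +0.99489) m
tr R = 2.828656; θ = arccos((tr R − 1)/2) = 0.416950 rad = 23.889°
axis k = ((R−Rᵀ)₃₂, (R−Rᵀ)₁₃, (R−Rᵀ)₂₁) / (2 sinθ) = (+0.842033, -0.134018, +0.522514)
rvec = θ·k = (+0.351086, -0.055879, +0.217862)

rvec=(0.3511, -0.0559, 0.2179) tvec=(0.0188, -0.0300, 0.9949)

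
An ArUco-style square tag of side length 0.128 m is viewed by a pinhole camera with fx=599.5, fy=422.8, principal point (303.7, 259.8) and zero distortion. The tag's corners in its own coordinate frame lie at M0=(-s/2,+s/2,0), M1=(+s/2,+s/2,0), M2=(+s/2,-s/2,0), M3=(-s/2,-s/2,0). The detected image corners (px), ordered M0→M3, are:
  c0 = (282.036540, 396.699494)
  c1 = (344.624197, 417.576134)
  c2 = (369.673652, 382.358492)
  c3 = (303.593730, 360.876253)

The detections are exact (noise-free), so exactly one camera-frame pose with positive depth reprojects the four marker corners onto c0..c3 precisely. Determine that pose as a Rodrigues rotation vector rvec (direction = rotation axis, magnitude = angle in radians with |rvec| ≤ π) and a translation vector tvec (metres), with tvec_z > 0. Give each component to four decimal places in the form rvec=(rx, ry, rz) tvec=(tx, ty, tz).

rvec=(0.4129, 0.1945, 0.3776) tvec=(0.0379, 0.3361, 1.0936)

Intrinsics K: fx=599.5, fy=422.8, cx=303.7, cy=259.8
Marker side s = 0.128 m; corners in marker frame (Z=0):
  M0 = (-0.0640, +0.0640, 0)
  M1 = (+0.0640, +0.0640, 0)
  M2 = (+0.0640, -0.0640, 0)
  M3 = (-0.0640, -0.0640, 0)
Detected image corners:
  c0 = (282.036540, 396.699494) px
  c1 = (344.624197, 417.576134) px
  c2 = (369.673652, 382.358492) px
  c3 = (303.593730, 360.876253) px
Planar DLT: solve 8×8 A·h = b for H (H[2,2]=1):
  H  [+470.28556 -55.73470 +324.48976]
  H  [+127.08505 +428.76886 +389.75242]
  H  [-0.09841 +0.38844 +1.00000]
B = K⁻¹H; ‖b₁‖=0.914403, ‖b₂‖=0.914403; λ = 2/(‖b₁‖+‖b₂‖) = 1.093610, sign → tz>0 ⇒ λ=+1.093610
r₁ = λ·B[:,0] = (+0.91242,+0.39485,-0.10763); r₂ = λ·B[:,1] = (-0.31687,+0.84802,+0.42480)
r₃ = r₁×r₂ = (+0.25900,-0.35349,+0.89886); SVD([r₁ r₂ r₃]) → R = UVᵀ:
  R  [+0.91242 -0.31687 +0.25900]
  R  [+0.39485 +0.84802 -0.35349]
  R  [-0.10763 +0.42480 +0.89886]
t = (+0.03792, +0.33613, +1.09361) m
tr R = 2.659302; θ = arccos((tr R − 1)/2) = 0.592314 rad = 33.937°
axis k = ((R−Rᵀ)₃₂, (R−Rᵀ)₁₃, (R−Rᵀ)₂₁) / (2 sinθ) = (+0.697047, +0.328357, +0.637422)
rvec = θ·k = (+0.412871, +0.194490, +0.377554)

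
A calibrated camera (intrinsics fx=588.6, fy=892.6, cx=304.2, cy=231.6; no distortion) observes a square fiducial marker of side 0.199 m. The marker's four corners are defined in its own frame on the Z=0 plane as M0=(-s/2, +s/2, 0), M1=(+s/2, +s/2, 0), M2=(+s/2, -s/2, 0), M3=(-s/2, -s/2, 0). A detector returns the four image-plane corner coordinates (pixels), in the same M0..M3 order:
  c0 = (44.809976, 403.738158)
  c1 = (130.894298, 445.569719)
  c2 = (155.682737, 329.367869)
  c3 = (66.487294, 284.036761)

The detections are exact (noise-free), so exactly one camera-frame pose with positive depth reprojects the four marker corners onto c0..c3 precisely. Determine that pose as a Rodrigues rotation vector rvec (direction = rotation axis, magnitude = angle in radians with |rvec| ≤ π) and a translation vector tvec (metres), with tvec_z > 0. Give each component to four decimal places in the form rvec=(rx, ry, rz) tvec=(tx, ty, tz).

Intrinsics K: fx=588.6, fy=892.6, cx=304.2, cy=231.6
Marker side s = 0.199 m; corners in marker frame (Z=0):
  M0 = (-0.0995, +0.0995, 0)
  M1 = (+0.0995, +0.0995, 0)
  M2 = (+0.0995, -0.0995, 0)
  M3 = (-0.0995, -0.0995, 0)
Detected image corners:
  c0 = (44.809976, 403.738158) px
  c1 = (130.894298, 445.569719) px
  c2 = (155.682737, 329.367869) px
  c3 = (66.487294, 284.036761) px
Planar DLT: solve 8×8 A·h = b for H (H[2,2]=1):
  H  [+447.78284 -97.06551 +99.56950]
  H  [+246.53198 +665.23166 +367.00703]
  H  [+0.07576 +0.19847 +1.00000]
B = K⁻¹H; ‖b₁‖=0.769587, ‖b₂‖=0.769587; λ = 2/(‖b₁‖+‖b₂‖) = 1.299398, sign → tz>0 ⇒ λ=+1.299398
r₁ = λ·B[:,0] = (+0.93765,+0.33334,+0.09844); r₂ = λ·B[:,1] = (-0.34757,+0.90149,+0.25789)
r₃ = r₁×r₂ = (-0.00278,-0.27603,+0.96115); SVD([r₁ r₂ r₃]) → R = UVᵀ:
  R  [+0.93765 -0.34757 -0.00278]
  R  [+0.33334 +0.90149 -0.27603]
  R  [+0.09844 +0.25789 +0.96115]
t = (-0.45174, +0.19712, +1.29940) m
tr R = 2.800290; θ = arccos((tr R − 1)/2) = 0.450694 rad = 25.823°
axis k = ((R−Rᵀ)₃₂, (R−Rᵀ)₁₃, (R−Rᵀ)₂₁) / (2 sinθ) = (+0.612869, -0.116189, +0.781596)
rvec = θ·k = (+0.276216, -0.052366, +0.352260)

rvec=(0.2762, -0.0524, 0.3523) tvec=(-0.4517, 0.1971, 1.2994)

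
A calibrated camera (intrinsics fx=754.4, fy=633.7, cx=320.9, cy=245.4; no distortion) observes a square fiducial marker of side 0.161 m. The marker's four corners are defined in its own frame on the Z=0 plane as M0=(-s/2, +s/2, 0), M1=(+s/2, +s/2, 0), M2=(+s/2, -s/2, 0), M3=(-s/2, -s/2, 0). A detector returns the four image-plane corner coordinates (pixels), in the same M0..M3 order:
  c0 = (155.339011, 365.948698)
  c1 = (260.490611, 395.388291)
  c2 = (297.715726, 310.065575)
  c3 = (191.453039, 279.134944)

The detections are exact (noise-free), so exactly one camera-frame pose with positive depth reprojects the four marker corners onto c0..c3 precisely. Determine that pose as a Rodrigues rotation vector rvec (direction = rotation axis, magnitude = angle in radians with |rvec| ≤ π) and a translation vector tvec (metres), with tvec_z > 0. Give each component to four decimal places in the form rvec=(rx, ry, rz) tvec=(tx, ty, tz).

rvec=(0.1134, -0.0644, 0.3460) tvec=(-0.1366, 0.1594, 1.0906)

Intrinsics K: fx=754.4, fy=633.7, cx=320.9, cy=245.4
Marker side s = 0.161 m; corners in marker frame (Z=0):
  M0 = (-0.0805, +0.0805, 0)
  M1 = (+0.0805, +0.0805, 0)
  M2 = (+0.0805, -0.0805, 0)
  M3 = (-0.0805, -0.0805, 0)
Detected image corners:
  c0 = (155.339011, 365.948698) px
  c1 = (260.490611, 395.388291) px
  c2 = (297.715726, 310.065575) px
  c3 = (191.453039, 279.134944) px
Planar DLT: solve 8×8 A·h = b for H (H[2,2]=1):
  H  [+673.62659 -207.08438 +226.43588]
  H  [+212.94850 +565.44485 +338.04305]
  H  [+0.07552 +0.09148 +1.00000]
B = K⁻¹H; ‖b₁‖=0.916960, ‖b₂‖=0.916960; λ = 2/(‖b₁‖+‖b₂‖) = 1.090560, sign → tz>0 ⇒ λ=+1.090560
r₁ = λ·B[:,0] = (+0.93876,+0.33458,+0.08236); r₂ = λ·B[:,1] = (-0.34180,+0.93446,+0.09977)
r₃ = r₁×r₂ = (-0.04358,-0.12181,+0.99160); SVD([r₁ r₂ r₃]) → R = UVᵀ:
  R  [+0.93876 -0.34180 -0.04358]
  R  [+0.33458 +0.93446 -0.12181]
  R  [+0.08236 +0.09977 +0.99160]
t = (-0.13656, +0.15943, +1.09056) m
tr R = 2.864821; θ = arccos((tr R − 1)/2) = 0.369770 rad = 21.186°
axis k = ((R−Rᵀ)₃₂, (R−Rᵀ)₁₃, (R−Rᵀ)₂₁) / (2 sinθ) = (+0.306550, -0.174233, +0.935773)
rvec = θ·k = (+0.113353, -0.064426, +0.346021)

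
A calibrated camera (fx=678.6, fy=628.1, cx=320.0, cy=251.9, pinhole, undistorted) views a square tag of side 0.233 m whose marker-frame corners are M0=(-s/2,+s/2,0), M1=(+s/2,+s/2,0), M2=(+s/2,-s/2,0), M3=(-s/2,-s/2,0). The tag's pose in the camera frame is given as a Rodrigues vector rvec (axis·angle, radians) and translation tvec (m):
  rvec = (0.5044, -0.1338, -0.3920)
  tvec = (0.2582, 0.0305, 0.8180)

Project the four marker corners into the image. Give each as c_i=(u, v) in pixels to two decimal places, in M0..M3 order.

Intrinsics K: fx=678.6, fy=628.1, cx=320.0, cy=251.9
Marker side s = 0.233 m; corners in marker frame (Z=0):
  M0 = (-0.1165, +0.1165, 0)
  M1 = (+0.1165, +0.1165, 0)
  M2 = (+0.1165, -0.1165, 0)
  M3 = (-0.1165, -0.1165, 0)
rvec = (0.5044, -0.1338, -0.3920), |rvec| = θ = 0.65268 rad = 37.396°
Rodrigues: sinθ=0.60731, 1−cosθ=0.20554; R = I + sinθ·[k]× + (1−cosθ)·[k]×²:
    [+0.91722 +0.33219 -0.21990]
    [-0.39732 +0.80310 -0.44404]
    [+0.02910 +0.49465 +0.86860]
t = (0.2582, 0.0305, 0.8180) m
M0: Pc = R·M0+t = (+0.19004, +0.17035, +0.87224); u = 678.6·(+0.19004)/0.87224 + 320.0 = 467.8545, v = 628.1·(+0.17035)/0.87224 + 251.9 = 374.5686
M1: Pc = R·M1+t = (+0.40376, +0.07777, +0.87902); u = 678.6·(+0.40376)/0.87902 + 320.0 = 631.6995, v = 628.1·(+0.07777)/0.87902 + 251.9 = 307.4729
M2: Pc = R·M2+t = (+0.32636, -0.10935, +0.76376); u = 678.6·(+0.32636)/0.76376 + 320.0 = 609.9654, v = 628.1·(-0.10935)/0.76376 + 251.9 = 161.9743
M3: Pc = R·M3+t = (+0.11264, -0.01677, +0.75698); u = 678.6·(+0.11264)/0.75698 + 320.0 = 420.9797, v = 628.1·(-0.01677)/0.75698 + 251.9 = 237.9824

c0=(467.85, 374.57) c1=(631.70, 307.47) c2=(609.97, 161.97) c3=(420.98, 237.98)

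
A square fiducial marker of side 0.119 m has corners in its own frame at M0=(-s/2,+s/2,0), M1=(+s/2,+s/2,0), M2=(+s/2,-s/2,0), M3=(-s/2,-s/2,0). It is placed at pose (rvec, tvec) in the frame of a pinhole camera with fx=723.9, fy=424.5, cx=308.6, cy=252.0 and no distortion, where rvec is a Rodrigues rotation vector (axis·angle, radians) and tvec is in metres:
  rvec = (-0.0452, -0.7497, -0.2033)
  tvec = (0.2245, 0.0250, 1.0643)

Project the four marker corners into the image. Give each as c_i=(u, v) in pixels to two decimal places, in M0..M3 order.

Intrinsics K: fx=723.9, fy=424.5, cx=308.6, cy=252.0
Marker side s = 0.119 m; corners in marker frame (Z=0):
  M0 = (-0.0595, +0.0595, 0)
  M1 = (+0.0595, +0.0595, 0)
  M2 = (+0.0595, -0.0595, 0)
  M3 = (-0.0595, -0.0595, 0)
rvec = (-0.0452, -0.7497, -0.2033), |rvec| = θ = 0.77809 rad = 44.581°
Rodrigues: sinθ=0.70192, 1−cosθ=0.28774; R = I + sinθ·[k]× + (1−cosθ)·[k]×²:
    [+0.71323 +0.19950 -0.67194]
    [-0.16729 +0.97939 +0.11321]
    [+0.68068 +0.03166 +0.73190]
t = (0.2245, 0.0250, 1.0643) m
M0: Pc = R·M0+t = (+0.19393, +0.09323, +1.02568); u = 723.9·(+0.19393)/1.02568 + 308.6 = 445.4730, v = 424.5·(+0.09323)/1.02568 + 252.0 = 290.5840
M1: Pc = R·M1+t = (+0.27881, +0.07332, +1.10668); u = 723.9·(+0.27881)/1.10668 + 308.6 = 490.9724, v = 424.5·(+0.07332)/1.10668 + 252.0 = 280.1238
M2: Pc = R·M2+t = (+0.25507, -0.04323, +1.10292); u = 723.9·(+0.25507)/1.10292 + 308.6 = 476.0131, v = 424.5·(-0.04323)/1.10292 + 252.0 = 235.3623
M3: Pc = R·M3+t = (+0.17019, -0.02332, +1.02192); u = 723.9·(+0.17019)/1.02192 + 308.6 = 429.1602, v = 424.5·(-0.02332)/1.02192 + 252.0 = 242.3132

c0=(445.47, 290.58) c1=(490.97, 280.12) c2=(476.01, 235.36) c3=(429.16, 242.31)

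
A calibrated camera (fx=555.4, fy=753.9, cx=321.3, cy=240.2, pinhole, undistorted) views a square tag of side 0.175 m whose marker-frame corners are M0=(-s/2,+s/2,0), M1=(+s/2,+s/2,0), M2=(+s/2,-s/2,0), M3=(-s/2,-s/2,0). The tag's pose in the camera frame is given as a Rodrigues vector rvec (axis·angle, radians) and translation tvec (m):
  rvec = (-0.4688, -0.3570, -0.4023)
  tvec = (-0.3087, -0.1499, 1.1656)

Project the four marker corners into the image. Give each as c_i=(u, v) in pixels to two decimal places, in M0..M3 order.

c0=(146.82, 203.70) c1=(229.24, 173.43) c2=(198.57, 89.47) c3=(118.70, 112.80)

Intrinsics K: fx=555.4, fy=753.9, cx=321.3, cy=240.2
Marker side s = 0.175 m; corners in marker frame (Z=0):
  M0 = (-0.0875, +0.0875, 0)
  M1 = (+0.0875, +0.0875, 0)
  M2 = (+0.0875, -0.0875, 0)
  M3 = (-0.0875, -0.0875, 0)
rvec = (-0.4688, -0.3570, -0.4023), |rvec| = θ = 0.71349 rad = 40.880°
Rodrigues: sinθ=0.65448, 1−cosθ=0.24392; R = I + sinθ·[k]× + (1−cosθ)·[k]×²:
    [+0.86139 +0.44922 -0.23711]
    [-0.28883 +0.81715 +0.49884]
    [+0.41784 -0.36121 +0.83363]
t = (-0.3087, -0.1499, 1.1656) m
M0: Pc = R·M0+t = (-0.34476, -0.05313, +1.09743); u = 555.4·(-0.34476)/1.09743 + 321.3 = 146.8180, v = 753.9·(-0.05313)/1.09743 + 240.2 = 203.7039
M1: Pc = R·M1+t = (-0.19402, -0.10367, +1.17055); u = 555.4·(-0.19402)/1.17055 + 321.3 = 229.2411, v = 753.9·(-0.10367)/1.17055 + 240.2 = 173.4294
M2: Pc = R·M2+t = (-0.27264, -0.24667, +1.23377); u = 555.4·(-0.27264)/1.23377 + 321.3 = 198.5689, v = 753.9·(-0.24667)/1.23377 + 240.2 = 89.4687
M3: Pc = R·M3+t = (-0.42338, -0.19613, +1.16065); u = 555.4·(-0.42338)/1.16065 + 321.3 = 118.7023, v = 753.9·(-0.19613)/1.16065 + 240.2 = 112.8049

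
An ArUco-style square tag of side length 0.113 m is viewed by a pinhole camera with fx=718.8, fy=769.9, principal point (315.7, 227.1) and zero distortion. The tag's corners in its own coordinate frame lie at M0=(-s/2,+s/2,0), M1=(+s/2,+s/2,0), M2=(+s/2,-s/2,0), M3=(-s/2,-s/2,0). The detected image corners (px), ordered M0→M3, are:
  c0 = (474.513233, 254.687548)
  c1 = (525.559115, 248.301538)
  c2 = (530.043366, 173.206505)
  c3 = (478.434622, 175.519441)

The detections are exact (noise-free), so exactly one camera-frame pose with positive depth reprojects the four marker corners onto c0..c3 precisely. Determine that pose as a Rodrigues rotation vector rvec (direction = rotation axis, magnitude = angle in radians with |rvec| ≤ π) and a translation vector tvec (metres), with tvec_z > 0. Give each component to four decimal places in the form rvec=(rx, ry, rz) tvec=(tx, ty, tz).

rvec=(0.1538, -0.5650, -0.0251) tvec=(0.2912, -0.0202, 1.1186)

Intrinsics K: fx=718.8, fy=769.9, cx=315.7, cy=227.1
Marker side s = 0.113 m; corners in marker frame (Z=0):
  M0 = (-0.0565, +0.0565, 0)
  M1 = (+0.0565, +0.0565, 0)
  M2 = (+0.0565, -0.0565, 0)
  M3 = (-0.0565, -0.0565, 0)
Detected image corners:
  c0 = (474.513233, 254.687548) px
  c1 = (525.559115, 248.301538) px
  c2 = (530.043366, 173.206505) px
  c3 = (478.434622, 175.519441) px
Planar DLT: solve 8×8 A·h = b for H (H[2,2]=1):
  H  [+692.71155 +30.99978 +502.81017]
  H  [+62.50815 +711.04177 +213.16660]
  H  [+0.47498 +0.13594 +1.00000]
B = K⁻¹H; ‖b₁‖=0.894004, ‖b₂‖=0.894004; λ = 2/(‖b₁‖+‖b₂‖) = 1.118564, sign → tz>0 ⇒ λ=+1.118564
r₁ = λ·B[:,0] = (+0.84462,-0.06590,+0.53130); r₂ = λ·B[:,1] = (-0.01854,+0.98820,+0.15206)
r₃ = r₁×r₂ = (-0.53505,-0.13828,+0.83343); SVD([r₁ r₂ r₃]) → R = UVᵀ:
  R  [+0.84462 -0.01854 -0.53505]
  R  [-0.06590 +0.98820 -0.13828]
  R  [+0.53130 +0.15206 +0.83343]
t = (+0.29117, -0.02024, +1.11856) m
tr R = 2.666243; θ = arccos((tr R − 1)/2) = 0.586069 rad = 33.579°
axis k = ((R−Rᵀ)₃₂, (R−Rᵀ)₁₃, (R−Rᵀ)₂₁) / (2 sinθ) = (+0.262467, -0.963991, -0.042814)
rvec = θ·k = (+0.153824, -0.564965, -0.025092)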